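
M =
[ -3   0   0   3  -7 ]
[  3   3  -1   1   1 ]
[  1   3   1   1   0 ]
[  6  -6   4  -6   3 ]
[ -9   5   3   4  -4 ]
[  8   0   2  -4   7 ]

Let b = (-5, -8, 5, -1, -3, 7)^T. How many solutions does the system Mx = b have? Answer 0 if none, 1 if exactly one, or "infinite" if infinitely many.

0

Row reduce the augmented matrix [M | b].
R2 ← R2 + R1: [0, 3, -1, 4, -6, -13]
R3 ← R3 + (1/3)·R1: [0, 3, 1, 2, -7/3, 10/3]
R4 ← R4 + (2)·R1: [0, -6, 4, 0, -11, -11]
R5 ← R5 − (3)·R1: [0, 5, 3, -5, 17, 12]
R6 ← R6 + (8/3)·R1: [0, 0, 2, 4, -35/3, -19/3]
R3 ← R3 − R2: [0, 0, 2, -2, 11/3, 49/3]
R4 ← R4 + (2)·R2: [0, 0, 2, 8, -23, -37]
R5 ← R5 − (5/3)·R2: [0, 0, 14/3, -35/3, 27, 101/3]
R4 ← R4 − R3: [0, 0, 0, 10, -80/3, -160/3]
R5 ← R5 − (7/3)·R3: [0, 0, 0, -7, 166/9, -40/9]
R6 ← R6 − R3: [0, 0, 0, 6, -46/3, -68/3]
R5 ← R5 + (7/10)·R4: [0, 0, 0, 0, -2/9, -376/9]
R6 ← R6 − (3/5)·R4: [0, 0, 0, 0, 2/3, 28/3]
R6 ← R6 + (3)·R5: [0, 0, 0, 0, 0, -116]
The echelon form has 6 nonzero rows; the last pivot sits in the augmented column, so rank(M) = 5 but rank([M|b]) = 6.
Since the ranks differ, the system is inconsistent.
It has no solutions.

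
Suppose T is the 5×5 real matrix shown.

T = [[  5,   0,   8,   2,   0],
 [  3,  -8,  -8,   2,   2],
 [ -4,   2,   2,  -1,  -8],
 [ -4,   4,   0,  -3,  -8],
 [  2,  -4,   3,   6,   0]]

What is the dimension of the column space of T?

5

Row reduce to echelon form.
R2 ← R2 − (3/5)·R1: [0, -8, -64/5, 4/5, 2]
R3 ← R3 + (4/5)·R1: [0, 2, 42/5, 3/5, -8]
R4 ← R4 + (4/5)·R1: [0, 4, 32/5, -7/5, -8]
R5 ← R5 − (2/5)·R1: [0, -4, -1/5, 26/5, 0]
R3 ← R3 + (1/4)·R2: [0, 0, 26/5, 4/5, -15/2]
R4 ← R4 + (1/2)·R2: [0, 0, 0, -1, -7]
R5 ← R5 − (1/2)·R2: [0, 0, 31/5, 24/5, -1]
R5 ← R5 − (31/26)·R3: [0, 0, 0, 50/13, 413/52]
R5 ← R5 + (50/13)·R4: [0, 0, 0, 0, -987/52]
Echelon form has 5 nonzero rows, so rank(T) = 5.
The column space has dimension equal to the rank: 5.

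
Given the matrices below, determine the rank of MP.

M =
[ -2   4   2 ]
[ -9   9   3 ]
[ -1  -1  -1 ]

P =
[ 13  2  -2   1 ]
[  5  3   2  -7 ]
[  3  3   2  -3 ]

2

First compute MP:
[[  0,  14,  16, -36],
 [-63,  18,  42, -81],
 [-21,  -8,  -2,   9]]
Now row reduce the product.
Swap R1 ↔ R2
R3 ← R3 − (1/3)·R1: [0, -14, -16, 36]
R3 ← R3 + R2: [0, 0, 0, 0]
2 nonzero rows, so rank(MP) = 2.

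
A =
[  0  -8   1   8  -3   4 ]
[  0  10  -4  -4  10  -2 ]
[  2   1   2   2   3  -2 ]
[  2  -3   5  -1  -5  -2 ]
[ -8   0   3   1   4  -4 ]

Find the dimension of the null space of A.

1

Row reduce to echelon form.
Swap R1 ↔ R3
R4 ← R4 − R1: [0, -4, 3, -3, -8, 0]
R5 ← R5 + (4)·R1: [0, 4, 11, 9, 16, -12]
R3 ← R3 + (4/5)·R2: [0, 0, -11/5, 24/5, 5, 12/5]
R4 ← R4 + (2/5)·R2: [0, 0, 7/5, -23/5, -4, -4/5]
R5 ← R5 − (2/5)·R2: [0, 0, 63/5, 53/5, 12, -56/5]
R4 ← R4 + (7/11)·R3: [0, 0, 0, -17/11, -9/11, 8/11]
R5 ← R5 + (63/11)·R3: [0, 0, 0, 419/11, 447/11, 28/11]
R5 ← R5 + (419/17)·R4: [0, 0, 0, 0, 348/17, 348/17]
5 nonzero rows, so rank(A) = 5.
A has 6 columns; by rank–nullity, nullity = 6 − 5 = 1.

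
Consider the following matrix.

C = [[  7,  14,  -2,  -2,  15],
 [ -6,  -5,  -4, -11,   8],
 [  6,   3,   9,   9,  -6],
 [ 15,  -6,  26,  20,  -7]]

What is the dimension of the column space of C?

Row reduce to echelon form.
R2 ← R2 + (6/7)·R1: [0, 7, -40/7, -89/7, 146/7]
R3 ← R3 − (6/7)·R1: [0, -9, 75/7, 75/7, -132/7]
R4 ← R4 − (15/7)·R1: [0, -36, 212/7, 170/7, -274/7]
R3 ← R3 + (9/7)·R2: [0, 0, 165/49, -276/49, 390/49]
R4 ← R4 + (36/7)·R2: [0, 0, 44/49, -2014/49, 3338/49]
R4 ← R4 − (4/15)·R3: [0, 0, 0, -198/5, 66]
Echelon form has 4 nonzero rows, so rank(C) = 4.
The column space has dimension equal to the rank: 4.

4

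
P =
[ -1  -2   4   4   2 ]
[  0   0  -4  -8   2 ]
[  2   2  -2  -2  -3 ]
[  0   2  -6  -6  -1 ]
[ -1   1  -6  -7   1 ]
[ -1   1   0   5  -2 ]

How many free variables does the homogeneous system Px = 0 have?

2

Row reduce to echelon form.
R3 ← R3 + (2)·R1: [0, -2, 6, 6, 1]
R5 ← R5 − R1: [0, 3, -10, -11, -1]
R6 ← R6 − R1: [0, 3, -4, 1, -4]
Swap R2 ↔ R3
R4 ← R4 + R2: [0, 0, 0, 0, 0]
R5 ← R5 + (3/2)·R2: [0, 0, -1, -2, 1/2]
R6 ← R6 + (3/2)·R2: [0, 0, 5, 10, -5/2]
R5 ← R5 − (1/4)·R3: [0, 0, 0, 0, 0]
R6 ← R6 + (5/4)·R3: [0, 0, 0, 0, 0]
3 nonzero rows, so rank(P) = 3.
P has 5 columns; by rank–nullity, nullity = 5 − 3 = 2.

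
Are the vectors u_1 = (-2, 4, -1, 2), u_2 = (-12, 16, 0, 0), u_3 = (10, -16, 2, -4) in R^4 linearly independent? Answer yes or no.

Form the matrix with these vectors as rows and row reduce.
R2 ← R2 − (6)·R1: [0, -8, 6, -12]
R3 ← R3 + (5)·R1: [0, 4, -3, 6]
R3 ← R3 + (1/2)·R2: [0, 0, 0, 0]
2 nonzero rows, so the 3 vectors span a space of dimension 2.
Since 2 < 3, the vectors are linearly dependent.

no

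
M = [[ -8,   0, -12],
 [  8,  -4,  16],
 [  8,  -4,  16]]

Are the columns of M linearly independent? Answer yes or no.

Row reduce M to echelon form.
R2 ← R2 + R1: [0, -4, 4]
R3 ← R3 + R1: [0, -4, 4]
R3 ← R3 − R2: [0, 0, 0]
2 pivots among 3 columns.
Only 2 < 3 pivot columns, so the columns are linearly dependent.

no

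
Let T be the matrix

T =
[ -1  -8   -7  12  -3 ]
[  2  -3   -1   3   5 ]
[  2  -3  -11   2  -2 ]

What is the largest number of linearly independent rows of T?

3

Row reduce to echelon form.
R2 ← R2 + (2)·R1: [0, -19, -15, 27, -1]
R3 ← R3 + (2)·R1: [0, -19, -25, 26, -8]
R3 ← R3 − R2: [0, 0, -10, -1, -7]
Echelon form has 3 nonzero rows, so rank(T) = 3.
The rank gives the maximum number of linearly independent rows: 3.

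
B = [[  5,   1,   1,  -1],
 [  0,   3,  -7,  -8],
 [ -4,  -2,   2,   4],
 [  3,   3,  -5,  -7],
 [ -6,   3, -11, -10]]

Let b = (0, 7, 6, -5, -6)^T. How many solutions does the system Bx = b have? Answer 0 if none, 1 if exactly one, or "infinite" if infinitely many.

0

Row reduce the augmented matrix [B | b].
R3 ← R3 + (4/5)·R1: [0, -6/5, 14/5, 16/5, 6]
R4 ← R4 − (3/5)·R1: [0, 12/5, -28/5, -32/5, -5]
R5 ← R5 + (6/5)·R1: [0, 21/5, -49/5, -56/5, -6]
R3 ← R3 + (2/5)·R2: [0, 0, 0, 0, 44/5]
R4 ← R4 − (4/5)·R2: [0, 0, 0, 0, -53/5]
R5 ← R5 − (7/5)·R2: [0, 0, 0, 0, -79/5]
R4 ← R4 + (53/44)·R3: [0, 0, 0, 0, 0]
R5 ← R5 + (79/44)·R3: [0, 0, 0, 0, 0]
The echelon form has 3 nonzero rows; the last pivot sits in the augmented column, so rank(B) = 2 but rank([B|b]) = 3.
Since the ranks differ, the system is inconsistent.
It has no solutions.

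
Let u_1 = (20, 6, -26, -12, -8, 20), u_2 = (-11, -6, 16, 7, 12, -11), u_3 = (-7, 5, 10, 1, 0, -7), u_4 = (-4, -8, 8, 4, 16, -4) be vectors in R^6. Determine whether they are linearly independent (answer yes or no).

no

Form the matrix with these vectors as rows and row reduce.
R2 ← R2 + (11/20)·R1: [0, -27/10, 17/10, 2/5, 38/5, 0]
R3 ← R3 + (7/20)·R1: [0, 71/10, 9/10, -16/5, -14/5, 0]
R4 ← R4 + (1/5)·R1: [0, -34/5, 14/5, 8/5, 72/5, 0]
R3 ← R3 + (71/27)·R2: [0, 0, 145/27, -58/27, 464/27, 0]
R4 ← R4 − (68/27)·R2: [0, 0, -40/27, 16/27, -128/27, 0]
R4 ← R4 + (8/29)·R3: [0, 0, 0, 0, 0, 0]
3 nonzero rows, so the 4 vectors span a space of dimension 3.
Since 3 < 4, the vectors are linearly dependent.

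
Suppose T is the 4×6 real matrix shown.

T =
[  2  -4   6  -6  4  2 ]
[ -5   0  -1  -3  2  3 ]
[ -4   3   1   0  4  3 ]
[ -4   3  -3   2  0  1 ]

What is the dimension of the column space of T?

3

Row reduce to echelon form.
R2 ← R2 + (5/2)·R1: [0, -10, 14, -18, 12, 8]
R3 ← R3 + (2)·R1: [0, -5, 13, -12, 12, 7]
R4 ← R4 + (2)·R1: [0, -5, 9, -10, 8, 5]
R3 ← R3 − (1/2)·R2: [0, 0, 6, -3, 6, 3]
R4 ← R4 − (1/2)·R2: [0, 0, 2, -1, 2, 1]
R4 ← R4 − (1/3)·R3: [0, 0, 0, 0, 0, 0]
Echelon form has 3 nonzero rows, so rank(T) = 3.
The column space has dimension equal to the rank: 3.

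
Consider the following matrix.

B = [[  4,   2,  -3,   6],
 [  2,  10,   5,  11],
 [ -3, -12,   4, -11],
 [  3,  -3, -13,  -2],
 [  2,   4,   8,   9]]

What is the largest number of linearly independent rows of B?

4

Row reduce to echelon form.
R2 ← R2 − (1/2)·R1: [0, 9, 13/2, 8]
R3 ← R3 + (3/4)·R1: [0, -21/2, 7/4, -13/2]
R4 ← R4 − (3/4)·R1: [0, -9/2, -43/4, -13/2]
R5 ← R5 − (1/2)·R1: [0, 3, 19/2, 6]
R3 ← R3 + (7/6)·R2: [0, 0, 28/3, 17/6]
R4 ← R4 + (1/2)·R2: [0, 0, -15/2, -5/2]
R5 ← R5 − (1/3)·R2: [0, 0, 22/3, 10/3]
R4 ← R4 + (45/56)·R3: [0, 0, 0, -25/112]
R5 ← R5 − (11/14)·R3: [0, 0, 0, 31/28]
R5 ← R5 + (124/25)·R4: [0, 0, 0, 0]
Echelon form has 4 nonzero rows, so rank(B) = 4.
The rank gives the maximum number of linearly independent rows: 4.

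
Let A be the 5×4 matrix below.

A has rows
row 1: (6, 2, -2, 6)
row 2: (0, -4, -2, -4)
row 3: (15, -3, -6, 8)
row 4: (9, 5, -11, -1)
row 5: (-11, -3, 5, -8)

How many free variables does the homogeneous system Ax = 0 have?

0

Row reduce to echelon form.
R3 ← R3 − (5/2)·R1: [0, -8, -1, -7]
R4 ← R4 − (3/2)·R1: [0, 2, -8, -10]
R5 ← R5 + (11/6)·R1: [0, 2/3, 4/3, 3]
R3 ← R3 − (2)·R2: [0, 0, 3, 1]
R4 ← R4 + (1/2)·R2: [0, 0, -9, -12]
R5 ← R5 + (1/6)·R2: [0, 0, 1, 7/3]
R4 ← R4 + (3)·R3: [0, 0, 0, -9]
R5 ← R5 − (1/3)·R3: [0, 0, 0, 2]
R5 ← R5 + (2/9)·R4: [0, 0, 0, 0]
4 nonzero rows, so rank(A) = 4.
A has 4 columns; by rank–nullity, nullity = 4 − 4 = 0.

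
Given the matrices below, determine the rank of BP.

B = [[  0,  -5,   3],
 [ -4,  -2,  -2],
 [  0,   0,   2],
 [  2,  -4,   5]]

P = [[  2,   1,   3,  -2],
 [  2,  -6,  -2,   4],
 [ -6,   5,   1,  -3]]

First compute BP:
[[-28,  45,  13, -29],
 [  0,  -2, -10,   6],
 [-12,  10,   2,  -6],
 [-34,  51,  19, -35]]
Now row reduce the product.
R3 ← R3 − (3/7)·R1: [0, -65/7, -25/7, 45/7]
R4 ← R4 − (17/14)·R1: [0, -51/14, 45/14, 3/14]
R3 ← R3 − (65/14)·R2: [0, 0, 300/7, -150/7]
R4 ← R4 − (51/28)·R2: [0, 0, 150/7, -75/7]
R4 ← R4 − (1/2)·R3: [0, 0, 0, 0]
3 nonzero rows, so rank(BP) = 3.

3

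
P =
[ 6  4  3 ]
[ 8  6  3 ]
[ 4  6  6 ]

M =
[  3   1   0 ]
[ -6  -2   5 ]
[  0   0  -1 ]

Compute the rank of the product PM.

First compute PM:
[[ -6,  -2,  17],
 [-12,  -4,  27],
 [-24,  -8,  24]]
Now row reduce the product.
R2 ← R2 − (2)·R1: [0, 0, -7]
R3 ← R3 − (4)·R1: [0, 0, -44]
R3 ← R3 − (44/7)·R2: [0, 0, 0]
2 nonzero rows, so rank(PM) = 2.

2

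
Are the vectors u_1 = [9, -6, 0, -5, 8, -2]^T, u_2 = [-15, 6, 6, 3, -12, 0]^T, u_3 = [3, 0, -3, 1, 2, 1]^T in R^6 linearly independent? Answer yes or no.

Form the matrix with these vectors as rows and row reduce.
R2 ← R2 + (5/3)·R1: [0, -4, 6, -16/3, 4/3, -10/3]
R3 ← R3 − (1/3)·R1: [0, 2, -3, 8/3, -2/3, 5/3]
R3 ← R3 + (1/2)·R2: [0, 0, 0, 0, 0, 0]
2 nonzero rows, so the 3 vectors span a space of dimension 2.
Since 2 < 3, the vectors are linearly dependent.

no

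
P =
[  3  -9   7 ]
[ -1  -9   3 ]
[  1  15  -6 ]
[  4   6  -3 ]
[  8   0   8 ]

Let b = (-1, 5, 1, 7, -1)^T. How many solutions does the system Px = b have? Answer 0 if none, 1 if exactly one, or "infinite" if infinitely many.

0

Row reduce the augmented matrix [P | b].
R2 ← R2 + (1/3)·R1: [0, -12, 16/3, 14/3]
R3 ← R3 − (1/3)·R1: [0, 18, -25/3, 4/3]
R4 ← R4 − (4/3)·R1: [0, 18, -37/3, 25/3]
R5 ← R5 − (8/3)·R1: [0, 24, -32/3, 5/3]
R3 ← R3 + (3/2)·R2: [0, 0, -1/3, 25/3]
R4 ← R4 + (3/2)·R2: [0, 0, -13/3, 46/3]
R5 ← R5 + (2)·R2: [0, 0, 0, 11]
R4 ← R4 − (13)·R3: [0, 0, 0, -93]
R5 ← R5 + (11/93)·R4: [0, 0, 0, 0]
The echelon form has 4 nonzero rows; the last pivot sits in the augmented column, so rank(P) = 3 but rank([P|b]) = 4.
Since the ranks differ, the system is inconsistent.
It has no solutions.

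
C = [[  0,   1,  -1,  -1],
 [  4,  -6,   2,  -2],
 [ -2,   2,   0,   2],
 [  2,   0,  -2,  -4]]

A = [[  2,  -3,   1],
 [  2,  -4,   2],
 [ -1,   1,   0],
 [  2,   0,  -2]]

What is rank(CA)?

First compute CA:
[[  1,  -5,   4],
 [-10,  14,  -4],
 [  4,  -2,  -2],
 [ -2,  -8,  10]]
Now row reduce the product.
R2 ← R2 + (10)·R1: [0, -36, 36]
R3 ← R3 − (4)·R1: [0, 18, -18]
R4 ← R4 + (2)·R1: [0, -18, 18]
R3 ← R3 + (1/2)·R2: [0, 0, 0]
R4 ← R4 − (1/2)·R2: [0, 0, 0]
2 nonzero rows, so rank(CA) = 2.

2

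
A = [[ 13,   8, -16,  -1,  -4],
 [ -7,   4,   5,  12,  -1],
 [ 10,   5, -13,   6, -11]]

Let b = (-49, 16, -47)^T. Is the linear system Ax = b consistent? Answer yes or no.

Row reduce the augmented matrix [A | b].
R2 ← R2 + (7/13)·R1: [0, 108/13, -47/13, 149/13, -41/13, -135/13]
R3 ← R3 − (10/13)·R1: [0, -15/13, -9/13, 88/13, -103/13, -121/13]
R3 ← R3 + (5/36)·R2: [0, 0, -43/36, 301/36, -301/36, -43/4]
The echelon form has 3 nonzero rows, and every pivot lies in the first 5 columns, so rank(A) = rank([A|b]) = 3.
The system is consistent.

yes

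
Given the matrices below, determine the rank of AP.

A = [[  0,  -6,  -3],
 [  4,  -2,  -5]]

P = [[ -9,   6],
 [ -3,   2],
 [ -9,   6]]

First compute AP:
[[ 45, -30],
 [ 15, -10]]
Now row reduce the product.
R2 ← R2 − (1/3)·R1: [0, 0]
1 nonzero row, so rank(AP) = 1.

1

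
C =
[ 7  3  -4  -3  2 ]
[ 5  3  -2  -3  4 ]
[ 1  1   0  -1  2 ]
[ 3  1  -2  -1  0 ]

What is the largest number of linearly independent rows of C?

Row reduce to echelon form.
R2 ← R2 − (5/7)·R1: [0, 6/7, 6/7, -6/7, 18/7]
R3 ← R3 − (1/7)·R1: [0, 4/7, 4/7, -4/7, 12/7]
R4 ← R4 − (3/7)·R1: [0, -2/7, -2/7, 2/7, -6/7]
R3 ← R3 − (2/3)·R2: [0, 0, 0, 0, 0]
R4 ← R4 + (1/3)·R2: [0, 0, 0, 0, 0]
Echelon form has 2 nonzero rows, so rank(C) = 2.
The rank gives the maximum number of linearly independent rows: 2.

2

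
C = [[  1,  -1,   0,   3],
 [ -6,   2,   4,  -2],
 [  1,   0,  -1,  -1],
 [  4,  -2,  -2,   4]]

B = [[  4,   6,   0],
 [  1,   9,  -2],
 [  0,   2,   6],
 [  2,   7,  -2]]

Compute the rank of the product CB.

2

First compute CB:
[[  9,  18,  -4],
 [-26, -24,  24],
 [  2,  -3,  -4],
 [ 22,  30, -16]]
Now row reduce the product.
R2 ← R2 + (26/9)·R1: [0, 28, 112/9]
R3 ← R3 − (2/9)·R1: [0, -7, -28/9]
R4 ← R4 − (22/9)·R1: [0, -14, -56/9]
R3 ← R3 + (1/4)·R2: [0, 0, 0]
R4 ← R4 + (1/2)·R2: [0, 0, 0]
2 nonzero rows, so rank(CB) = 2.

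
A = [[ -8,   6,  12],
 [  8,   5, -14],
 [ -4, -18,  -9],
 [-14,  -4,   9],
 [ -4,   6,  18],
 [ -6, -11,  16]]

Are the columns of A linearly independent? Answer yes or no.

yes

Row reduce A to echelon form.
R2 ← R2 + R1: [0, 11, -2]
R3 ← R3 − (1/2)·R1: [0, -21, -15]
R4 ← R4 − (7/4)·R1: [0, -29/2, -12]
R5 ← R5 − (1/2)·R1: [0, 3, 12]
R6 ← R6 − (3/4)·R1: [0, -31/2, 7]
R3 ← R3 + (21/11)·R2: [0, 0, -207/11]
R4 ← R4 + (29/22)·R2: [0, 0, -161/11]
R5 ← R5 − (3/11)·R2: [0, 0, 138/11]
R6 ← R6 + (31/22)·R2: [0, 0, 46/11]
R4 ← R4 − (7/9)·R3: [0, 0, 0]
R5 ← R5 + (2/3)·R3: [0, 0, 0]
R6 ← R6 + (2/9)·R3: [0, 0, 0]
3 pivots among 3 columns.
Every column is a pivot column, so the columns are linearly independent.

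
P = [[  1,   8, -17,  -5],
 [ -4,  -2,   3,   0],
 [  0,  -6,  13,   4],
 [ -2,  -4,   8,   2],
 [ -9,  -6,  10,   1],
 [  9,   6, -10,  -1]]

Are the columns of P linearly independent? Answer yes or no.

no

Row reduce P to echelon form.
R2 ← R2 + (4)·R1: [0, 30, -65, -20]
R4 ← R4 + (2)·R1: [0, 12, -26, -8]
R5 ← R5 + (9)·R1: [0, 66, -143, -44]
R6 ← R6 − (9)·R1: [0, -66, 143, 44]
R3 ← R3 + (1/5)·R2: [0, 0, 0, 0]
R4 ← R4 − (2/5)·R2: [0, 0, 0, 0]
R5 ← R5 − (11/5)·R2: [0, 0, 0, 0]
R6 ← R6 + (11/5)·R2: [0, 0, 0, 0]
2 pivots among 4 columns.
Only 2 < 4 pivot columns, so the columns are linearly dependent.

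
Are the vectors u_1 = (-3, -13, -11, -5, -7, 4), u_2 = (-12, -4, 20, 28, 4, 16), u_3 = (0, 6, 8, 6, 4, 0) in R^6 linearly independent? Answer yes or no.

no

Form the matrix with these vectors as rows and row reduce.
R2 ← R2 − (4)·R1: [0, 48, 64, 48, 32, 0]
R3 ← R3 − (1/8)·R2: [0, 0, 0, 0, 0, 0]
2 nonzero rows, so the 3 vectors span a space of dimension 2.
Since 2 < 3, the vectors are linearly dependent.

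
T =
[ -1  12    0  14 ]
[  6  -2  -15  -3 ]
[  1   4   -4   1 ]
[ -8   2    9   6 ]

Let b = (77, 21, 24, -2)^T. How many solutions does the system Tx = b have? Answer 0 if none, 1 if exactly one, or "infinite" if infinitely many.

1

Row reduce the augmented matrix [T | b].
R2 ← R2 + (6)·R1: [0, 70, -15, 81, 483]
R3 ← R3 + R1: [0, 16, -4, 15, 101]
R4 ← R4 − (8)·R1: [0, -94, 9, -106, -618]
R3 ← R3 − (8/35)·R2: [0, 0, -4/7, -123/35, -47/5]
R4 ← R4 + (47/35)·R2: [0, 0, -78/7, 97/35, 153/5]
R4 ← R4 − (39/2)·R3: [0, 0, 0, 713/10, 2139/10]
The echelon form has 4 nonzero rows, and every pivot lies in the first 4 columns, so rank(T) = rank([T|b]) = 4.
The system is consistent.
rank = 4 = number of unknowns, so the solution is unique.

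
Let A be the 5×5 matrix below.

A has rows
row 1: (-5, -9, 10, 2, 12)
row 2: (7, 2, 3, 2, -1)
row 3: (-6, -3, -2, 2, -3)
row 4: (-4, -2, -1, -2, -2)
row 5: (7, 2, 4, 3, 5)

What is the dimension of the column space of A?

Row reduce to echelon form.
R2 ← R2 + (7/5)·R1: [0, -53/5, 17, 24/5, 79/5]
R3 ← R3 − (6/5)·R1: [0, 39/5, -14, -2/5, -87/5]
R4 ← R4 − (4/5)·R1: [0, 26/5, -9, -18/5, -58/5]
R5 ← R5 + (7/5)·R1: [0, -53/5, 18, 29/5, 109/5]
R3 ← R3 + (39/53)·R2: [0, 0, -79/53, 166/53, -306/53]
R4 ← R4 + (26/53)·R2: [0, 0, -35/53, -66/53, -204/53]
R5 ← R5 − R2: [0, 0, 1, 1, 6]
R4 ← R4 − (35/79)·R3: [0, 0, 0, -208/79, -102/79]
R5 ← R5 + (53/79)·R3: [0, 0, 0, 245/79, 168/79]
R5 ← R5 + (245/208)·R4: [0, 0, 0, 0, 63/104]
Echelon form has 5 nonzero rows, so rank(A) = 5.
The column space has dimension equal to the rank: 5.

5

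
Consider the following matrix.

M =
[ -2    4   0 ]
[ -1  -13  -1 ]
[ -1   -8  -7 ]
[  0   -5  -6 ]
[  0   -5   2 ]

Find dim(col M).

3

Row reduce to echelon form.
R2 ← R2 − (1/2)·R1: [0, -15, -1]
R3 ← R3 − (1/2)·R1: [0, -10, -7]
R3 ← R3 − (2/3)·R2: [0, 0, -19/3]
R4 ← R4 − (1/3)·R2: [0, 0, -17/3]
R5 ← R5 − (1/3)·R2: [0, 0, 7/3]
R4 ← R4 − (17/19)·R3: [0, 0, 0]
R5 ← R5 + (7/19)·R3: [0, 0, 0]
Echelon form has 3 nonzero rows, so rank(M) = 3.
The column space has dimension equal to the rank: 3.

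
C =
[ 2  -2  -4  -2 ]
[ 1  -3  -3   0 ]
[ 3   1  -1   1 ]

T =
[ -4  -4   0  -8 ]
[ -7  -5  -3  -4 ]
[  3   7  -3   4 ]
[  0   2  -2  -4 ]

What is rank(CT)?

First compute CT:
[[ -6, -30,  22, -16],
 [  8, -10,  18,  -8],
 [-22, -22,  -2, -36]]
Now row reduce the product.
R2 ← R2 + (4/3)·R1: [0, -50, 142/3, -88/3]
R3 ← R3 − (11/3)·R1: [0, 88, -248/3, 68/3]
R3 ← R3 + (44/25)·R2: [0, 0, 16/25, -724/25]
3 nonzero rows, so rank(CT) = 3.

3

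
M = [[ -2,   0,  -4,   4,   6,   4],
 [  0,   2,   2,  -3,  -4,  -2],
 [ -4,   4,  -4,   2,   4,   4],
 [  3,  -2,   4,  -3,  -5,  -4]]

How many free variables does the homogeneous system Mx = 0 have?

Row reduce to echelon form.
R3 ← R3 − (2)·R1: [0, 4, 4, -6, -8, -4]
R4 ← R4 + (3/2)·R1: [0, -2, -2, 3, 4, 2]
R3 ← R3 − (2)·R2: [0, 0, 0, 0, 0, 0]
R4 ← R4 + R2: [0, 0, 0, 0, 0, 0]
2 nonzero rows, so rank(M) = 2.
M has 6 columns; by rank–nullity, nullity = 6 − 2 = 4.

4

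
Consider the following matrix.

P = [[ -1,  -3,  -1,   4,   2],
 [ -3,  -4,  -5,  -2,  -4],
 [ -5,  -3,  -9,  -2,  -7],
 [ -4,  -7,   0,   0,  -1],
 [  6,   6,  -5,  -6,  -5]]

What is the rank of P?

5

Row reduce to echelon form.
R2 ← R2 − (3)·R1: [0, 5, -2, -14, -10]
R3 ← R3 − (5)·R1: [0, 12, -4, -22, -17]
R4 ← R4 − (4)·R1: [0, 5, 4, -16, -9]
R5 ← R5 + (6)·R1: [0, -12, -11, 18, 7]
R3 ← R3 − (12/5)·R2: [0, 0, 4/5, 58/5, 7]
R4 ← R4 − R2: [0, 0, 6, -2, 1]
R5 ← R5 + (12/5)·R2: [0, 0, -79/5, -78/5, -17]
R4 ← R4 − (15/2)·R3: [0, 0, 0, -89, -103/2]
R5 ← R5 + (79/4)·R3: [0, 0, 0, 427/2, 485/4]
R5 ← R5 + (427/178)·R4: [0, 0, 0, 0, -204/89]
Echelon form has 5 nonzero rows, so rank(P) = 5.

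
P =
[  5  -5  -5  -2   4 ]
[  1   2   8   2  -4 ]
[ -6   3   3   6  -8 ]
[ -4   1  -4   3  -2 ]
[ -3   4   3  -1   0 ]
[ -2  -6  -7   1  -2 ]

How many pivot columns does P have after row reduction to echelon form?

Row reduce to echelon form.
R2 ← R2 − (1/5)·R1: [0, 3, 9, 12/5, -24/5]
R3 ← R3 + (6/5)·R1: [0, -3, -3, 18/5, -16/5]
R4 ← R4 + (4/5)·R1: [0, -3, -8, 7/5, 6/5]
R5 ← R5 + (3/5)·R1: [0, 1, 0, -11/5, 12/5]
R6 ← R6 + (2/5)·R1: [0, -8, -9, 1/5, -2/5]
R3 ← R3 + R2: [0, 0, 6, 6, -8]
R4 ← R4 + R2: [0, 0, 1, 19/5, -18/5]
R5 ← R5 − (1/3)·R2: [0, 0, -3, -3, 4]
R6 ← R6 + (8/3)·R2: [0, 0, 15, 33/5, -66/5]
R4 ← R4 − (1/6)·R3: [0, 0, 0, 14/5, -34/15]
R5 ← R5 + (1/2)·R3: [0, 0, 0, 0, 0]
R6 ← R6 − (5/2)·R3: [0, 0, 0, -42/5, 34/5]
R6 ← R6 + (3)·R4: [0, 0, 0, 0, 0]
Echelon form has 4 nonzero rows, so rank(P) = 4.
Each nonzero row contributes one pivot column: 4 pivot columns.

4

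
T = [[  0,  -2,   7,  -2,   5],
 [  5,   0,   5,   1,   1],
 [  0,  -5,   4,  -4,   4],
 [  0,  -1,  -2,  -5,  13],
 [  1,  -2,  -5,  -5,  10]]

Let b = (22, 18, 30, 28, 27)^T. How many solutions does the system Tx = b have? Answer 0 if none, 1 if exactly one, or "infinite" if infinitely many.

1

Row reduce the augmented matrix [T | b].
Swap R1 ↔ R2
R5 ← R5 − (1/5)·R1: [0, -2, -6, -26/5, 49/5, 117/5]
R3 ← R3 − (5/2)·R2: [0, 0, -27/2, 1, -17/2, -25]
R4 ← R4 − (1/2)·R2: [0, 0, -11/2, -4, 21/2, 17]
R5 ← R5 − R2: [0, 0, -13, -16/5, 24/5, 7/5]
R4 ← R4 − (11/27)·R3: [0, 0, 0, -119/27, 377/27, 734/27]
R5 ← R5 − (26/27)·R3: [0, 0, 0, -562/135, 1753/135, 3439/135]
R5 ← R5 − (562/595)·R4: [0, 0, 0, 0, -121/595, -121/595]
The echelon form has 5 nonzero rows, and every pivot lies in the first 5 columns, so rank(T) = rank([T|b]) = 5.
The system is consistent.
rank = 5 = number of unknowns, so the solution is unique.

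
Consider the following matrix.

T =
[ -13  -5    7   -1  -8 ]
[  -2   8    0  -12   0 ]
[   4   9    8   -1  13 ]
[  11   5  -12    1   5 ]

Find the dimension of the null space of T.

1

Row reduce to echelon form.
R2 ← R2 − (2/13)·R1: [0, 114/13, -14/13, -154/13, 16/13]
R3 ← R3 + (4/13)·R1: [0, 97/13, 132/13, -17/13, 137/13]
R4 ← R4 + (11/13)·R1: [0, 10/13, -79/13, 2/13, -23/13]
R3 ← R3 − (97/114)·R2: [0, 0, 631/57, 500/57, 541/57]
R4 ← R4 − (5/57)·R2: [0, 0, -341/57, 68/57, -107/57]
R4 ← R4 + (341/631)·R3: [0, 0, 0, 3744/631, 2052/631]
4 nonzero rows, so rank(T) = 4.
T has 5 columns; by rank–nullity, nullity = 5 − 4 = 1.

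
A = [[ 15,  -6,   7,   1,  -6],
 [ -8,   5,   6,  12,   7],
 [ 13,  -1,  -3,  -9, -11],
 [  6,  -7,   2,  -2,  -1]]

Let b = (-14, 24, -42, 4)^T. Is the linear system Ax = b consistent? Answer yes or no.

yes

Row reduce the augmented matrix [A | b].
R2 ← R2 + (8/15)·R1: [0, 9/5, 146/15, 188/15, 19/5, 248/15]
R3 ← R3 − (13/15)·R1: [0, 21/5, -136/15, -148/15, -29/5, -448/15]
R4 ← R4 − (2/5)·R1: [0, -23/5, -4/5, -12/5, 7/5, 48/5]
R3 ← R3 − (7/3)·R2: [0, 0, -286/9, -352/9, -44/3, -616/9]
R4 ← R4 + (23/9)·R2: [0, 0, 650/27, 800/27, 100/9, 1400/27]
R4 ← R4 + (25/33)·R3: [0, 0, 0, 0, 0, 0]
The echelon form has 3 nonzero rows, and every pivot lies in the first 5 columns, so rank(A) = rank([A|b]) = 3.
The system is consistent.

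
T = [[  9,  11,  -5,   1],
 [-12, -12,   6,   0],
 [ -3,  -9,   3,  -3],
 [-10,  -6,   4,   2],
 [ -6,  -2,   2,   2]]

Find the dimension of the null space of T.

Row reduce to echelon form.
R2 ← R2 + (4/3)·R1: [0, 8/3, -2/3, 4/3]
R3 ← R3 + (1/3)·R1: [0, -16/3, 4/3, -8/3]
R4 ← R4 + (10/9)·R1: [0, 56/9, -14/9, 28/9]
R5 ← R5 + (2/3)·R1: [0, 16/3, -4/3, 8/3]
R3 ← R3 + (2)·R2: [0, 0, 0, 0]
R4 ← R4 − (7/3)·R2: [0, 0, 0, 0]
R5 ← R5 − (2)·R2: [0, 0, 0, 0]
2 nonzero rows, so rank(T) = 2.
T has 4 columns; by rank–nullity, nullity = 4 − 2 = 2.

2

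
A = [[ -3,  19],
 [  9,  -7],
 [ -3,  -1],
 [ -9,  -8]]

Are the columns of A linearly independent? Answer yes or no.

yes

Row reduce A to echelon form.
R2 ← R2 + (3)·R1: [0, 50]
R3 ← R3 − R1: [0, -20]
R4 ← R4 − (3)·R1: [0, -65]
R3 ← R3 + (2/5)·R2: [0, 0]
R4 ← R4 + (13/10)·R2: [0, 0]
2 pivots among 2 columns.
Every column is a pivot column, so the columns are linearly independent.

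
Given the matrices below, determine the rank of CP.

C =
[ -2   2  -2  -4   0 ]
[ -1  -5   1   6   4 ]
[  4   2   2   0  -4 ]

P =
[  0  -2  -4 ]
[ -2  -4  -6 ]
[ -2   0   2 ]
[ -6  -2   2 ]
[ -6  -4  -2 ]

2

First compute CP:
[[ 24,   4, -16],
 [-52,  -6,  40],
 [ 16,   0, -16]]
Now row reduce the product.
R2 ← R2 + (13/6)·R1: [0, 8/3, 16/3]
R3 ← R3 − (2/3)·R1: [0, -8/3, -16/3]
R3 ← R3 + R2: [0, 0, 0]
2 nonzero rows, so rank(CP) = 2.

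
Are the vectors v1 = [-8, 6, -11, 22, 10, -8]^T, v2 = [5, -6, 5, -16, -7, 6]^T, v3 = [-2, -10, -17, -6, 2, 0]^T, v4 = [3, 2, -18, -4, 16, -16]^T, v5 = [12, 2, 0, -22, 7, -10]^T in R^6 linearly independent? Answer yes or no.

no

Form the matrix with these vectors as rows and row reduce.
R2 ← R2 + (5/8)·R1: [0, -9/4, -15/8, -9/4, -3/4, 1]
R3 ← R3 − (1/4)·R1: [0, -23/2, -57/4, -23/2, -1/2, 2]
R4 ← R4 + (3/8)·R1: [0, 17/4, -177/8, 17/4, 79/4, -19]
R5 ← R5 + (3/2)·R1: [0, 11, -33/2, 11, 22, -22]
R3 ← R3 − (46/9)·R2: [0, 0, -14/3, 0, 10/3, -28/9]
R4 ← R4 + (17/9)·R2: [0, 0, -77/3, 0, 55/3, -154/9]
R5 ← R5 + (44/9)·R2: [0, 0, -77/3, 0, 55/3, -154/9]
R4 ← R4 − (11/2)·R3: [0, 0, 0, 0, 0, 0]
R5 ← R5 − (11/2)·R3: [0, 0, 0, 0, 0, 0]
3 nonzero rows, so the 5 vectors span a space of dimension 3.
Since 3 < 5, the vectors are linearly dependent.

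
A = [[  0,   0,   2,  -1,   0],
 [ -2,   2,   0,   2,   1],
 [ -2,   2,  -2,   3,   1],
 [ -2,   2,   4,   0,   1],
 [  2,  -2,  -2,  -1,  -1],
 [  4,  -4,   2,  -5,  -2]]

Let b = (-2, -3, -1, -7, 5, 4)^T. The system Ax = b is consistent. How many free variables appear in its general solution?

3

Row reduce the augmented matrix [A | b].
Swap R1 ↔ R2
R3 ← R3 − R1: [0, 0, -2, 1, 0, 2]
R4 ← R4 − R1: [0, 0, 4, -2, 0, -4]
R5 ← R5 + R1: [0, 0, -2, 1, 0, 2]
R6 ← R6 + (2)·R1: [0, 0, 2, -1, 0, -2]
R3 ← R3 + R2: [0, 0, 0, 0, 0, 0]
R4 ← R4 − (2)·R2: [0, 0, 0, 0, 0, 0]
R5 ← R5 + R2: [0, 0, 0, 0, 0, 0]
R6 ← R6 − R2: [0, 0, 0, 0, 0, 0]
The echelon form has 2 nonzero rows, and every pivot lies in the first 5 columns, so rank(A) = rank([A|b]) = 2.
The system is consistent.
Free variables = (unknowns) − (rank) = 5 − 2 = 3.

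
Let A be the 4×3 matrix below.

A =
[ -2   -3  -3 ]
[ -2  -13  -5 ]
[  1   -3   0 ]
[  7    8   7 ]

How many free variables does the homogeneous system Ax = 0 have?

0

Row reduce to echelon form.
R2 ← R2 − R1: [0, -10, -2]
R3 ← R3 + (1/2)·R1: [0, -9/2, -3/2]
R4 ← R4 + (7/2)·R1: [0, -5/2, -7/2]
R3 ← R3 − (9/20)·R2: [0, 0, -3/5]
R4 ← R4 − (1/4)·R2: [0, 0, -3]
R4 ← R4 − (5)·R3: [0, 0, 0]
3 nonzero rows, so rank(A) = 3.
A has 3 columns; by rank–nullity, nullity = 3 − 3 = 0.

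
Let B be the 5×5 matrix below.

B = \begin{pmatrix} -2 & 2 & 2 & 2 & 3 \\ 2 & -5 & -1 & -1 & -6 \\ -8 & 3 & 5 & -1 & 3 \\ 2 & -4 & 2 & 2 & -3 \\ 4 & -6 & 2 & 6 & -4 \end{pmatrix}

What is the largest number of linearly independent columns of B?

Row reduce to echelon form.
R2 ← R2 + R1: [0, -3, 1, 1, -3]
R3 ← R3 − (4)·R1: [0, -5, -3, -9, -9]
R4 ← R4 + R1: [0, -2, 4, 4, 0]
R5 ← R5 + (2)·R1: [0, -2, 6, 10, 2]
R3 ← R3 − (5/3)·R2: [0, 0, -14/3, -32/3, -4]
R4 ← R4 − (2/3)·R2: [0, 0, 10/3, 10/3, 2]
R5 ← R5 − (2/3)·R2: [0, 0, 16/3, 28/3, 4]
R4 ← R4 + (5/7)·R3: [0, 0, 0, -30/7, -6/7]
R5 ← R5 + (8/7)·R3: [0, 0, 0, -20/7, -4/7]
R5 ← R5 − (2/3)·R4: [0, 0, 0, 0, 0]
Echelon form has 4 nonzero rows, so rank(B) = 4.
The rank gives the maximum number of linearly independent columns: 4.

4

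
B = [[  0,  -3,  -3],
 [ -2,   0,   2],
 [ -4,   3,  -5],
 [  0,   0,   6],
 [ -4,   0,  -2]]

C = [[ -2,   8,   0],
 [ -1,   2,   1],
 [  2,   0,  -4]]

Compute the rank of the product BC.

2

First compute BC:
[[ -3,  -6,   9],
 [  8, -16,  -8],
 [ -5, -26,  23],
 [ 12,   0, -24],
 [  4, -32,   8]]
Now row reduce the product.
R2 ← R2 + (8/3)·R1: [0, -32, 16]
R3 ← R3 − (5/3)·R1: [0, -16, 8]
R4 ← R4 + (4)·R1: [0, -24, 12]
R5 ← R5 + (4/3)·R1: [0, -40, 20]
R3 ← R3 − (1/2)·R2: [0, 0, 0]
R4 ← R4 − (3/4)·R2: [0, 0, 0]
R5 ← R5 − (5/4)·R2: [0, 0, 0]
2 nonzero rows, so rank(BC) = 2.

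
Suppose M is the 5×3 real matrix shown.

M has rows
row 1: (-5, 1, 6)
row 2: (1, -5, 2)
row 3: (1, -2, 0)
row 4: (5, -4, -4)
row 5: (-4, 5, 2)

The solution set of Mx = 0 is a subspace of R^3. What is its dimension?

1

Row reduce to echelon form.
R2 ← R2 + (1/5)·R1: [0, -24/5, 16/5]
R3 ← R3 + (1/5)·R1: [0, -9/5, 6/5]
R4 ← R4 + R1: [0, -3, 2]
R5 ← R5 − (4/5)·R1: [0, 21/5, -14/5]
R3 ← R3 − (3/8)·R2: [0, 0, 0]
R4 ← R4 − (5/8)·R2: [0, 0, 0]
R5 ← R5 + (7/8)·R2: [0, 0, 0]
2 nonzero rows, so rank(M) = 2.
M has 3 columns; by rank–nullity, nullity = 3 − 2 = 1.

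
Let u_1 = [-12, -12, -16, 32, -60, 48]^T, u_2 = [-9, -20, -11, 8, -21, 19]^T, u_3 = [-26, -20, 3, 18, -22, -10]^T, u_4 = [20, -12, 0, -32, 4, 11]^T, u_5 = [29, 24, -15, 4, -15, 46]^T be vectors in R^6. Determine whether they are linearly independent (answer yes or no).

Form the matrix with these vectors as rows and row reduce.
R2 ← R2 − (3/4)·R1: [0, -11, 1, -16, 24, -17]
R3 ← R3 − (13/6)·R1: [0, 6, 113/3, -154/3, 108, -114]
R4 ← R4 + (5/3)·R1: [0, -32, -80/3, 64/3, -96, 91]
R5 ← R5 + (29/12)·R1: [0, -5, -161/3, 244/3, -160, 162]
R3 ← R3 + (6/11)·R2: [0, 0, 1261/33, -1982/33, 1332/11, -1356/11]
R4 ← R4 − (32/11)·R2: [0, 0, -976/33, 2240/33, -1824/11, 1545/11]
R5 ← R5 − (5/11)·R2: [0, 0, -1786/33, 2924/33, -1880/11, 1867/11]
R4 ← R4 + (976/1261)·R3: [0, 0, 0, 26976/1261, -90912/1261, 56799/1261]
R5 ← R5 + (1786/1261)·R3: [0, 0, 0, 4464/1261, 752/1261, -6139/1261]
R5 ← R5 − (93/562)·R4: [0, 0, 0, 0, 3520/281, -6925/562]
5 nonzero rows, so the 5 vectors span a space of dimension 5.
Since 5 = 5, the vectors are linearly independent.

yes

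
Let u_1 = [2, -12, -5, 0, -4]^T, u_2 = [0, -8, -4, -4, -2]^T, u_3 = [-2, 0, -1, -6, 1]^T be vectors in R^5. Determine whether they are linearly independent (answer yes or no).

Form the matrix with these vectors as rows and row reduce.
R3 ← R3 + R1: [0, -12, -6, -6, -3]
R3 ← R3 − (3/2)·R2: [0, 0, 0, 0, 0]
2 nonzero rows, so the 3 vectors span a space of dimension 2.
Since 2 < 3, the vectors are linearly dependent.

no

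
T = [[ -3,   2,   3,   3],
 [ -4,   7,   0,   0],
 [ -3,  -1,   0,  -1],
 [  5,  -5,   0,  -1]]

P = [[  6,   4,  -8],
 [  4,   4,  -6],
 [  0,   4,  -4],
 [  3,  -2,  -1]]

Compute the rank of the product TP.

3

First compute TP:
[[ -1,   2,  -3],
 [  4,  12, -10],
 [-25, -14,  31],
 [  7,   2,  -9]]
Now row reduce the product.
R2 ← R2 + (4)·R1: [0, 20, -22]
R3 ← R3 − (25)·R1: [0, -64, 106]
R4 ← R4 + (7)·R1: [0, 16, -30]
R3 ← R3 + (16/5)·R2: [0, 0, 178/5]
R4 ← R4 − (4/5)·R2: [0, 0, -62/5]
R4 ← R4 + (31/89)·R3: [0, 0, 0]
3 nonzero rows, so rank(TP) = 3.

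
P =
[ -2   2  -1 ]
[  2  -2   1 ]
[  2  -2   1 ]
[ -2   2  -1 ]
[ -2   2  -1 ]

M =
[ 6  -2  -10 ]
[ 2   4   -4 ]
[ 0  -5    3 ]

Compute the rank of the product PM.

1

First compute PM:
[[ -8,  17,   9],
 [  8, -17,  -9],
 [  8, -17,  -9],
 [ -8,  17,   9],
 [ -8,  17,   9]]
Now row reduce the product.
R2 ← R2 + R1: [0, 0, 0]
R3 ← R3 + R1: [0, 0, 0]
R4 ← R4 − R1: [0, 0, 0]
R5 ← R5 − R1: [0, 0, 0]
1 nonzero row, so rank(PM) = 1.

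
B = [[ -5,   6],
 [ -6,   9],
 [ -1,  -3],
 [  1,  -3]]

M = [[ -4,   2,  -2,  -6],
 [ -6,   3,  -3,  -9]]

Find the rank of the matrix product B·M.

First compute BM:
[[-16,   8,  -8, -24],
 [-30,  15, -15, -45],
 [ 22, -11,  11,  33],
 [ 14,  -7,   7,  21]]
Now row reduce the product.
R2 ← R2 − (15/8)·R1: [0, 0, 0, 0]
R3 ← R3 + (11/8)·R1: [0, 0, 0, 0]
R4 ← R4 + (7/8)·R1: [0, 0, 0, 0]
1 nonzero row, so rank(BM) = 1.

1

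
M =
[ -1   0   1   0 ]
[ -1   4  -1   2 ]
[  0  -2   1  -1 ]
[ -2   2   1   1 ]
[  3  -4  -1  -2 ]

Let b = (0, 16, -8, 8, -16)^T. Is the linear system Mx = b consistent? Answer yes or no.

Row reduce the augmented matrix [M | b].
R2 ← R2 − R1: [0, 4, -2, 2, 16]
R4 ← R4 − (2)·R1: [0, 2, -1, 1, 8]
R5 ← R5 + (3)·R1: [0, -4, 2, -2, -16]
R3 ← R3 + (1/2)·R2: [0, 0, 0, 0, 0]
R4 ← R4 − (1/2)·R2: [0, 0, 0, 0, 0]
R5 ← R5 + R2: [0, 0, 0, 0, 0]
The echelon form has 2 nonzero rows, and every pivot lies in the first 4 columns, so rank(M) = rank([M|b]) = 2.
The system is consistent.

yes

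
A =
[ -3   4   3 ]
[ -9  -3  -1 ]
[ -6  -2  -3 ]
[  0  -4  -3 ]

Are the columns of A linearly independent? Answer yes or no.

yes

Row reduce A to echelon form.
R2 ← R2 − (3)·R1: [0, -15, -10]
R3 ← R3 − (2)·R1: [0, -10, -9]
R3 ← R3 − (2/3)·R2: [0, 0, -7/3]
R4 ← R4 − (4/15)·R2: [0, 0, -1/3]
R4 ← R4 − (1/7)·R3: [0, 0, 0]
3 pivots among 3 columns.
Every column is a pivot column, so the columns are linearly independent.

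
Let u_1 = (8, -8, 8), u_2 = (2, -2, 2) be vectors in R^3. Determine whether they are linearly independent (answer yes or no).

no

Form the matrix with these vectors as rows and row reduce.
R2 ← R2 − (1/4)·R1: [0, 0, 0]
1 nonzero row, so the 2 vectors span a space of dimension 1.
Since 1 < 2, the vectors are linearly dependent.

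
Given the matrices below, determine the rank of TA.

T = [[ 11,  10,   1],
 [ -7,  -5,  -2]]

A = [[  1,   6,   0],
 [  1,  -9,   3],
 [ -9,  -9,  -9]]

2

First compute TA:
[[ 12, -33,  21],
 [  6,  21,   3]]
Now row reduce the product.
R2 ← R2 − (1/2)·R1: [0, 75/2, -15/2]
2 nonzero rows, so rank(TA) = 2.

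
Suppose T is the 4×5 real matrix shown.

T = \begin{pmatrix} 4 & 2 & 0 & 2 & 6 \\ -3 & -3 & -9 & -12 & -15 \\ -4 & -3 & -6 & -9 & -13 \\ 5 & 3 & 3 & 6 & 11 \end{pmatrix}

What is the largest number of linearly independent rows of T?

Row reduce to echelon form.
R2 ← R2 + (3/4)·R1: [0, -3/2, -9, -21/2, -21/2]
R3 ← R3 + R1: [0, -1, -6, -7, -7]
R4 ← R4 − (5/4)·R1: [0, 1/2, 3, 7/2, 7/2]
R3 ← R3 − (2/3)·R2: [0, 0, 0, 0, 0]
R4 ← R4 + (1/3)·R2: [0, 0, 0, 0, 0]
Echelon form has 2 nonzero rows, so rank(T) = 2.
The rank gives the maximum number of linearly independent rows: 2.

2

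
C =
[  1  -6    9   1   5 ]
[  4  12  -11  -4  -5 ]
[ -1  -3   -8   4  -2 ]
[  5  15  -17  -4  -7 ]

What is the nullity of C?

Row reduce to echelon form.
R2 ← R2 − (4)·R1: [0, 36, -47, -8, -25]
R3 ← R3 + R1: [0, -9, 1, 5, 3]
R4 ← R4 − (5)·R1: [0, 45, -62, -9, -32]
R3 ← R3 + (1/4)·R2: [0, 0, -43/4, 3, -13/4]
R4 ← R4 − (5/4)·R2: [0, 0, -13/4, 1, -3/4]
R4 ← R4 − (13/43)·R3: [0, 0, 0, 4/43, 10/43]
4 nonzero rows, so rank(C) = 4.
C has 5 columns; by rank–nullity, nullity = 5 − 4 = 1.

1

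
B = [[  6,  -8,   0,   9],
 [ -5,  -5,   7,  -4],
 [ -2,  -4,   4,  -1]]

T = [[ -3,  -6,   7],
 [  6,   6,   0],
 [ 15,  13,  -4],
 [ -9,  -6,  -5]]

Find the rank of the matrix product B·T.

First compute BT:
[[-147, -138,  -3],
 [126, 115, -43],
 [ 51,  46, -25]]
Now row reduce the product.
R2 ← R2 + (6/7)·R1: [0, -23/7, -319/7]
R3 ← R3 + (17/49)·R1: [0, -92/49, -1276/49]
R3 ← R3 − (4/7)·R2: [0, 0, 0]
2 nonzero rows, so rank(BT) = 2.

2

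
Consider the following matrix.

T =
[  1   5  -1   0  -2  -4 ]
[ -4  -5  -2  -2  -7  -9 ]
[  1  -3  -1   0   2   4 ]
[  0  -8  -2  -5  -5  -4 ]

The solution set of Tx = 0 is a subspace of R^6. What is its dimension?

Row reduce to echelon form.
R2 ← R2 + (4)·R1: [0, 15, -6, -2, -15, -25]
R3 ← R3 − R1: [0, -8, 0, 0, 4, 8]
R3 ← R3 + (8/15)·R2: [0, 0, -16/5, -16/15, -4, -16/3]
R4 ← R4 + (8/15)·R2: [0, 0, -26/5, -91/15, -13, -52/3]
R4 ← R4 − (13/8)·R3: [0, 0, 0, -13/3, -13/2, -26/3]
4 nonzero rows, so rank(T) = 4.
T has 6 columns; by rank–nullity, nullity = 6 − 4 = 2.

2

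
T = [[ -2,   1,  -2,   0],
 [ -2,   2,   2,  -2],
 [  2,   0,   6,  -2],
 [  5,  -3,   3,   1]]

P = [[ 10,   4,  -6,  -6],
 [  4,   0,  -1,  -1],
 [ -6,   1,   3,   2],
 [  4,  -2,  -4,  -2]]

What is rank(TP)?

2

First compute TP:
[[ -4, -10,   5,   7],
 [-32,  -2,  24,  18],
 [-24,  18,  14,   4],
 [ 24,  21, -22, -23]]
Now row reduce the product.
R2 ← R2 − (8)·R1: [0, 78, -16, -38]
R3 ← R3 − (6)·R1: [0, 78, -16, -38]
R4 ← R4 + (6)·R1: [0, -39, 8, 19]
R3 ← R3 − R2: [0, 0, 0, 0]
R4 ← R4 + (1/2)·R2: [0, 0, 0, 0]
2 nonzero rows, so rank(TP) = 2.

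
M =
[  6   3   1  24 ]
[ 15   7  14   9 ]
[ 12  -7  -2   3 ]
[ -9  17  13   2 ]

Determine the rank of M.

4

Row reduce to echelon form.
R2 ← R2 − (5/2)·R1: [0, -1/2, 23/2, -51]
R3 ← R3 − (2)·R1: [0, -13, -4, -45]
R4 ← R4 + (3/2)·R1: [0, 43/2, 29/2, 38]
R3 ← R3 − (26)·R2: [0, 0, -303, 1281]
R4 ← R4 + (43)·R2: [0, 0, 509, -2155]
R4 ← R4 + (509/303)·R3: [0, 0, 0, -312/101]
Echelon form has 4 nonzero rows, so rank(M) = 4.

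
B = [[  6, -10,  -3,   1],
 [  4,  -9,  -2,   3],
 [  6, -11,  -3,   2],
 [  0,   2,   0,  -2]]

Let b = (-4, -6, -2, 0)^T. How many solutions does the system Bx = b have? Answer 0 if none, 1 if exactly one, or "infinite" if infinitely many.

0

Row reduce the augmented matrix [B | b].
R2 ← R2 − (2/3)·R1: [0, -7/3, 0, 7/3, -10/3]
R3 ← R3 − R1: [0, -1, 0, 1, 2]
R3 ← R3 − (3/7)·R2: [0, 0, 0, 0, 24/7]
R4 ← R4 + (6/7)·R2: [0, 0, 0, 0, -20/7]
R4 ← R4 + (5/6)·R3: [0, 0, 0, 0, 0]
The echelon form has 3 nonzero rows; the last pivot sits in the augmented column, so rank(B) = 2 but rank([B|b]) = 3.
Since the ranks differ, the system is inconsistent.
It has no solutions.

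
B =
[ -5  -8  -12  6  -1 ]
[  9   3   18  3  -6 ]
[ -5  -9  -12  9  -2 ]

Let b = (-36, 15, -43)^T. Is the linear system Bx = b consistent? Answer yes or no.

Row reduce the augmented matrix [B | b].
R2 ← R2 + (9/5)·R1: [0, -57/5, -18/5, 69/5, -39/5, -249/5]
R3 ← R3 − R1: [0, -1, 0, 3, -1, -7]
R3 ← R3 − (5/57)·R2: [0, 0, 6/19, 34/19, -6/19, -50/19]
The echelon form has 3 nonzero rows, and every pivot lies in the first 5 columns, so rank(B) = rank([B|b]) = 3.
The system is consistent.

yes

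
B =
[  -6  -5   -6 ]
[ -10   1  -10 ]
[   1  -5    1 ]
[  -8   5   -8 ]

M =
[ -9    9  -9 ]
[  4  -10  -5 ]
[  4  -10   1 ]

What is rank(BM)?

2

First compute BM:
[[ 10,  56,  73],
 [ 54,   0,  75],
 [-25,  49,  17],
 [ 60, -42,  39]]
Now row reduce the product.
R2 ← R2 − (27/5)·R1: [0, -1512/5, -1596/5]
R3 ← R3 + (5/2)·R1: [0, 189, 399/2]
R4 ← R4 − (6)·R1: [0, -378, -399]
R3 ← R3 + (5/8)·R2: [0, 0, 0]
R4 ← R4 − (5/4)·R2: [0, 0, 0]
2 nonzero rows, so rank(BM) = 2.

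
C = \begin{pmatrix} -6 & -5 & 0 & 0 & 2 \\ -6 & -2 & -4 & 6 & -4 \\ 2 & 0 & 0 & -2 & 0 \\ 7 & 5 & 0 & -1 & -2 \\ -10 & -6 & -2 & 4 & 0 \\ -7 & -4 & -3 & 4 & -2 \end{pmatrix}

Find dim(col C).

Row reduce to echelon form.
R2 ← R2 − R1: [0, 3, -4, 6, -6]
R3 ← R3 + (1/3)·R1: [0, -5/3, 0, -2, 2/3]
R4 ← R4 + (7/6)·R1: [0, -5/6, 0, -1, 1/3]
R5 ← R5 − (5/3)·R1: [0, 7/3, -2, 4, -10/3]
R6 ← R6 − (7/6)·R1: [0, 11/6, -3, 4, -13/3]
R3 ← R3 + (5/9)·R2: [0, 0, -20/9, 4/3, -8/3]
R4 ← R4 + (5/18)·R2: [0, 0, -10/9, 2/3, -4/3]
R5 ← R5 − (7/9)·R2: [0, 0, 10/9, -2/3, 4/3]
R6 ← R6 − (11/18)·R2: [0, 0, -5/9, 1/3, -2/3]
R4 ← R4 − (1/2)·R3: [0, 0, 0, 0, 0]
R5 ← R5 + (1/2)·R3: [0, 0, 0, 0, 0]
R6 ← R6 − (1/4)·R3: [0, 0, 0, 0, 0]
Echelon form has 3 nonzero rows, so rank(C) = 3.
The column space has dimension equal to the rank: 3.

3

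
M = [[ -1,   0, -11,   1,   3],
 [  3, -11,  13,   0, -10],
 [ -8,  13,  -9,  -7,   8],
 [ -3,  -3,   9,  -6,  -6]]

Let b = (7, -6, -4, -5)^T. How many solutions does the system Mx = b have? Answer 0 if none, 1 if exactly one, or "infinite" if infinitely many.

Row reduce the augmented matrix [M | b].
R2 ← R2 + (3)·R1: [0, -11, -20, 3, -1, 15]
R3 ← R3 − (8)·R1: [0, 13, 79, -15, -16, -60]
R4 ← R4 − (3)·R1: [0, -3, 42, -9, -15, -26]
R3 ← R3 + (13/11)·R2: [0, 0, 609/11, -126/11, -189/11, -465/11]
R4 ← R4 − (3/11)·R2: [0, 0, 522/11, -108/11, -162/11, -331/11]
R4 ← R4 − (6/7)·R3: [0, 0, 0, 0, 0, 43/7]
The echelon form has 4 nonzero rows; the last pivot sits in the augmented column, so rank(M) = 3 but rank([M|b]) = 4.
Since the ranks differ, the system is inconsistent.
It has no solutions.

0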